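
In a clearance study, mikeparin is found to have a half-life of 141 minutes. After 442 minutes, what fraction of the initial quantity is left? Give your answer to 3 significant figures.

0.114

n = 442/141 ≈ 3.1348 half-lives.
Fraction remaining = (1/2)^3.1348 ≈ 0.11385.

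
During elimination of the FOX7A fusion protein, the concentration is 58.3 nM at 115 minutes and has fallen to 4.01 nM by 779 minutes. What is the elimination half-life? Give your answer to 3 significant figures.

Over Δt = 779 − 115 = 664 minutes, the level fell by a factor of 58.3/4.01 ≈ 14.539.
n = log₂(14.539) ≈ 3.8618 half-lives, so t½ = 664/3.8618 ≈ 171.94 minutes.

172 minutes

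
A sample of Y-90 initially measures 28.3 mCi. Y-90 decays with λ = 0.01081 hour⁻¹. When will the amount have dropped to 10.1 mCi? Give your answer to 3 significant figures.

95.3 hours

t½ = ln 2 / λ = 0.69315 / 0.01081 ≈ 64.121 hours.
Fraction remaining = 10.1/28.3 ≈ 0.35689.
n = log₂(28.3/10.1) = ln(2.802)/ln 2 ≈ 1.4864 half-lives.
t = n × t½ = 1.4864 × 64.121 ≈ 95.312 hours.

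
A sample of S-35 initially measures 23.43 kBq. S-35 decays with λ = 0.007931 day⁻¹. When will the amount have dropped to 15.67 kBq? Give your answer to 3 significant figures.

50.7 days

t½ = ln 2 / λ = 0.69315 / 0.007931 ≈ 87.397 days.
Fraction remaining = 15.67/23.43 ≈ 0.6688.
n = log₂(23.43/15.67) = ln(1.4952)/ln 2 ≈ 0.58035 half-lives.
t = n × t½ = 0.58035 × 87.397 ≈ 50.721 days.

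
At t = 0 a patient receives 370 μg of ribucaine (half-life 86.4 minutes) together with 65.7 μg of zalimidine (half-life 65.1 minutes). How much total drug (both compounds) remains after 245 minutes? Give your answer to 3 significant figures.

56.7 μg

ribucaine: 370 × (1/2)^(245/86.4) = 370 × (1/2)^2.8356 ≈ 51.831 μg.
zalimidine: 65.7 × (1/2)^(245/65.1) = 65.7 × (1/2)^3.7634 ≈ 4.8379 μg.
Total = 51.831 + 4.8379 ≈ 56.669 μg.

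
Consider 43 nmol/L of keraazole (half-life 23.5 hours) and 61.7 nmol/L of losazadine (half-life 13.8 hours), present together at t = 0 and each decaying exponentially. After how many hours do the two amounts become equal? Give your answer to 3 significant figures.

Set 43·(1/2)^(t/23.5) = 61.7·(1/2)^(t/13.8).
Taking log₂: log₂(43/61.7) = t·(1/23.5 − 1/13.8).
log₂(0.69692) = -0.52093; 1/23.5 − 1/13.8 = -0.029911.
t = -0.52093 / -0.029911 ≈ 17.416 hours.

17.4 hours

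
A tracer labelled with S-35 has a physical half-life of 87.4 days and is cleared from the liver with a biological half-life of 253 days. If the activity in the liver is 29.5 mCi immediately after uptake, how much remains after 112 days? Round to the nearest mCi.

1/t_eff = 1/t_phys + 1/t_biol = 1/87.4 + 1/253 = 0.015394 per day.
t_eff = 87.4 × 253 / (87.4 + 253) ≈ 64.959 days.
Remaining = 29.5 × (1/2)^(112/64.959) = 29.5 × (1/2)^1.7242 ≈ 8.929 mCi.

9 mCi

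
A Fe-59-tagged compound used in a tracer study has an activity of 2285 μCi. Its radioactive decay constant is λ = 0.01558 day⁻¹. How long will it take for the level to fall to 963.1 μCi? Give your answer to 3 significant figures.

t½ = ln 2 / λ = 0.69315 / 0.01558 ≈ 44.49 days.
Fraction remaining = 963.1/2285 ≈ 0.42149.
n = log₂(2285/963.1) = ln(2.3725)/ln 2 ≈ 1.2464 half-lives.
t = n × t½ = 1.2464 × 44.49 ≈ 55.453 days.

55.5 days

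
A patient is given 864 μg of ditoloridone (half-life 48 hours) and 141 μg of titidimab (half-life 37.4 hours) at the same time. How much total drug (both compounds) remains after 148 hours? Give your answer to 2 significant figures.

110 μg

ditoloridone: 864 × (1/2)^(148/48) = 864 × (1/2)^3.0833 ≈ 101.94 μg.
titidimab: 141 × (1/2)^(148/37.4) = 141 × (1/2)^3.9572 ≈ 9.0777 μg.
Total = 101.94 + 9.0777 ≈ 111.02 μg.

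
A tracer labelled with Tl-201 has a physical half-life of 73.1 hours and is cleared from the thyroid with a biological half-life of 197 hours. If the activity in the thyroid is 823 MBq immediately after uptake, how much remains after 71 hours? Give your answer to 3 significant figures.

1/t_eff = 1/t_phys + 1/t_biol = 1/73.1 + 1/197 = 0.018756 per hour.
t_eff = 73.1 × 197 / (73.1 + 197) ≈ 53.316 hours.
Remaining = 823 × (1/2)^(71/53.316) = 823 × (1/2)^1.3317 ≈ 326.98 MBq.

327 MBq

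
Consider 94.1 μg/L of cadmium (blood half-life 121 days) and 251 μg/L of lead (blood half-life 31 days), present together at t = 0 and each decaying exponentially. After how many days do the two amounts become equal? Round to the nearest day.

Set 94.1·(1/2)^(t/121) = 251·(1/2)^(t/31).
Taking log₂: log₂(94.1/251) = t·(1/121 − 1/31).
log₂(0.3749) = -1.4154; 1/121 − 1/31 = -0.023994.
t = -1.4154 / -0.023994 ≈ 58.992 days.

59 days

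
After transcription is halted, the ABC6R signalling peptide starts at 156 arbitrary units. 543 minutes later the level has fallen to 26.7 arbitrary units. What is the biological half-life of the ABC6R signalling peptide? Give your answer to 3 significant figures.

213 minutes

A/A₀ = 26.7/156 ≈ 0.17115.
n = log₂(5.8427) ≈ 2.5466 half-lives elapsed in 543 minutes.
t½ = 543/2.5466 ≈ 213.22 minutes.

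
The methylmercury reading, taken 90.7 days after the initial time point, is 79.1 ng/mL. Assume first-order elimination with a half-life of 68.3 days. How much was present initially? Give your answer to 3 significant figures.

Number of half-lives elapsed: n = 90.7/68.3 ≈ 1.328.
A₀ = A × 2^n = 79.1 × 2^1.328 = 79.1 × 2.5105 ≈ 198.58 ng/mL.

199 ng/mL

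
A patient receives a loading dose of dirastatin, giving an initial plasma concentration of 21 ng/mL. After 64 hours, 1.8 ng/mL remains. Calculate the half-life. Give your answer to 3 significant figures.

A/A₀ = 1.8/21 ≈ 0.085714.
n = log₂(11.667) ≈ 3.5443 half-lives elapsed in 64 hours.
t½ = 64/3.5443 ≈ 18.057 hours.

18.1 hours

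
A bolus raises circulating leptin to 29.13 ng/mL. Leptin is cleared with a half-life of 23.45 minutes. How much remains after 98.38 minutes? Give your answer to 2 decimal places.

Number of half-lives: n = 98.38/23.45 ≈ 4.1953.
Remaining = 29.13 × (1/2)^4.1953 = 29.13 × 0.054587 ≈ 1.5901 ng/mL.

1.59 ng/mL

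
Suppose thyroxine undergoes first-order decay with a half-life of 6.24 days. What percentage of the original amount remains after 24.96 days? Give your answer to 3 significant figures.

n = 24.96/6.24 ≈ 4 half-lives.
Fraction remaining = (1/2)^4 ≈ 0.0625, i.e. 6.25%.

6.25%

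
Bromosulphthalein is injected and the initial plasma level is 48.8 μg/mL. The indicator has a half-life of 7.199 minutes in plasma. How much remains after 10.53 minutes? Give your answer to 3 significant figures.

17.7 μg/mL

Number of half-lives: n = 10.53/7.199 ≈ 1.4627.
Remaining = 48.8 × (1/2)^1.4627 = 48.8 × 0.36281 ≈ 17.705 μg/mL.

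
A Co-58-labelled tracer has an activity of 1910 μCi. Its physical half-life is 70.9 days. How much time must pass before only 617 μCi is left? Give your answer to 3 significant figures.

116 days

Fraction remaining = 617/1910 ≈ 0.32304.
n = log₂(1910/617) = ln(3.0956)/ln 2 ≈ 1.6302 half-lives.
t = n × t½ = 1.6302 × 70.9 ≈ 115.58 days.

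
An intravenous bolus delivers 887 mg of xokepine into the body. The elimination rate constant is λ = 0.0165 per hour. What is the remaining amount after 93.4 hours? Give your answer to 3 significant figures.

190 mg

t½ = ln 2 / λ = 0.69315 / 0.0165 ≈ 42.009 hours.
Number of half-lives: n = 93.4/42.009 ≈ 2.2233.
Remaining = 887 × (1/2)^2.2233 = 887 × 0.21415 ≈ 189.95 mg.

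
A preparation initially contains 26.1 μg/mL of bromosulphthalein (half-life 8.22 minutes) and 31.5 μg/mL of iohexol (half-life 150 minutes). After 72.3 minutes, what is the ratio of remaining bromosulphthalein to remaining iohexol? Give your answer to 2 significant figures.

bromosulphthalein: 26.1 × (1/2)^(72.3/8.22) = 26.1 × (1/2)^8.7956 ≈ 0.058735 μg/mL.
iohexol: 31.5 × (1/2)^(72.3/150) = 31.5 × (1/2)^0.482 ≈ 22.554 μg/mL.
Ratio ≈ 0.058735 / 22.554 ≈ 0.0026042.

0.0026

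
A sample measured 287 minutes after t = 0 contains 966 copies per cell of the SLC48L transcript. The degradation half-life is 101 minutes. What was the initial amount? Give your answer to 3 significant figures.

6920 copies per cell

Number of half-lives elapsed: n = 287/101 ≈ 2.8416.
A₀ = A × 2^n = 966 × 2^2.8416 = 966 × 7.1681 ≈ 6924.4 copies per cell.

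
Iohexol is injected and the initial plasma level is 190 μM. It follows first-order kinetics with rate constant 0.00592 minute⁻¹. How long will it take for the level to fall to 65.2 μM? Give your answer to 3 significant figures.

181 minutes

t½ = ln 2 / λ = 0.69315 / 0.00592 ≈ 117.09 minutes.
Fraction remaining = 65.2/190 ≈ 0.34316.
n = log₂(190/65.2) = ln(2.9141)/ln 2 ≈ 1.5431 half-lives.
t = n × t½ = 1.5431 × 117.09 ≈ 180.67 minutes.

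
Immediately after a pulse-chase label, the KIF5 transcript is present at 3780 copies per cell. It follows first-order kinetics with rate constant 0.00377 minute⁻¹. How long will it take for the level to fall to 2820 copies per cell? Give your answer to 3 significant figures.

t½ = ln 2 / λ = 0.69315 / 0.00377 ≈ 183.86 minutes.
Fraction remaining = 2820/3780 ≈ 0.74603.
n = log₂(3780/2820) = ln(1.3404)/ln 2 ≈ 0.42269 half-lives.
t = n × t½ = 0.42269 × 183.86 ≈ 77.715 minutes.

77.7 minutes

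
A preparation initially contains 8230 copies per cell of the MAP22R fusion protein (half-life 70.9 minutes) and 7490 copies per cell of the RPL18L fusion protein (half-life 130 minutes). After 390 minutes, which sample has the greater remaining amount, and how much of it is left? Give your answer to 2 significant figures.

RPL18L fusion protein, 940 copies per cell

MAP22R fusion protein: 8230 × (1/2)^5.5007 ≈ 181.77 copies per cell.
RPL18L fusion protein: 7490 × (1/2)^3 ≈ 936.25 copies per cell.
RPL18L fusion protein has more remaining, at ≈ 936.25 copies per cell.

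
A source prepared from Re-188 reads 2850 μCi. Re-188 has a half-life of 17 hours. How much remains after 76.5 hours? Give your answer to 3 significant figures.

Number of half-lives: n = 76.5/17 ≈ 4.5.
Remaining = 2850 × (1/2)^4.5 = 2850 × 0.044194 ≈ 125.95 μCi.

126 μCi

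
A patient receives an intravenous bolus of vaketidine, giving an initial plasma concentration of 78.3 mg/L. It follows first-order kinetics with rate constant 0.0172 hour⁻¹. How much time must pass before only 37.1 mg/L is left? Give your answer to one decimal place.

t½ = ln 2 / λ = 0.69315 / 0.0172 ≈ 40.299 hours.
Fraction remaining = 37.1/78.3 ≈ 0.47382.
n = log₂(78.3/37.1) = ln(2.1105)/ln 2 ≈ 1.0776 half-lives.
t = n × t½ = 1.0776 × 40.299 ≈ 43.426 hours.

43.4 hours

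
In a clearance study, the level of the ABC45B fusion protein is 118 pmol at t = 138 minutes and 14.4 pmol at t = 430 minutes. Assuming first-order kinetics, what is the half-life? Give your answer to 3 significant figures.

96.2 minutes

Over Δt = 430 − 138 = 292 minutes, the level fell by a factor of 118/14.4 ≈ 8.1944.
n = log₂(8.1944) ≈ 3.0346 half-lives, so t½ = 292/3.0346 ≈ 96.222 minutes.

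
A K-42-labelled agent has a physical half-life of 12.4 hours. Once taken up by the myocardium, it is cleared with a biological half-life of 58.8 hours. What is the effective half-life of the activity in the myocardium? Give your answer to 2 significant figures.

10 hours

1/t_eff = 1/t_phys + 1/t_biol = 1/12.4 + 1/58.8 = 0.097652 per hour.
t_eff = 12.4 × 58.8 / (12.4 + 58.8) ≈ 10.24 hours.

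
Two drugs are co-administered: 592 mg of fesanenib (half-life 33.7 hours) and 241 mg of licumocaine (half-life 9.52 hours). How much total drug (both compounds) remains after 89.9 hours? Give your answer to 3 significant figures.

93.5 mg

fesanenib: 592 × (1/2)^(89.9/33.7) = 592 × (1/2)^2.6677 ≈ 93.17 mg.
licumocaine: 241 × (1/2)^(89.9/9.52) = 241 × (1/2)^9.4433 ≈ 0.34618 mg.
Total = 93.17 + 0.34618 ≈ 93.516 mg.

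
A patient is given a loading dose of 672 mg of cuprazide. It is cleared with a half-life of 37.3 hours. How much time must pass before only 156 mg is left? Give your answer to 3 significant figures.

78.6 hours

Fraction remaining = 156/672 ≈ 0.23214.
n = log₂(672/156) = ln(4.3077)/ln 2 ≈ 2.1069 half-lives.
t = n × t½ = 2.1069 × 37.3 ≈ 78.588 hours.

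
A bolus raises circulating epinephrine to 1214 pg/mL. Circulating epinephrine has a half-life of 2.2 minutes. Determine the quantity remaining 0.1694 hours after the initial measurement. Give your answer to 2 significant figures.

49 pg/mL

Convert the elapsed time: 0.1694 hours = 10.164 minutes.
Number of half-lives: n = 10.164/2.2 ≈ 4.62.
Remaining = 1214 × (1/2)^4.62 = 1214 × 0.040667 ≈ 49.37 pg/mL.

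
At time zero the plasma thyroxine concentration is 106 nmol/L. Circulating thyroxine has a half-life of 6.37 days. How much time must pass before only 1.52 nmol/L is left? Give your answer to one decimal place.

39.0 days

Fraction remaining = 1.52/106 ≈ 0.01434.
n = log₂(106/1.52) = ln(69.737)/ln 2 ≈ 6.1238 half-lives.
t = n × t½ = 6.1238 × 6.37 ≈ 39.009 days.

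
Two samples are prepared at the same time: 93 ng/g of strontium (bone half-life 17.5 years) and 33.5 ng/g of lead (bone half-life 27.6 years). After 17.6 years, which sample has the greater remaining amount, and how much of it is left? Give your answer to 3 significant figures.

strontium, 46.3 ng/g

strontium: 93 × (1/2)^1.0057 ≈ 46.316 ng/g.
lead: 33.5 × (1/2)^0.63768 ≈ 21.532 ng/g.
Strontium has more remaining, at ≈ 46.316 ng/g.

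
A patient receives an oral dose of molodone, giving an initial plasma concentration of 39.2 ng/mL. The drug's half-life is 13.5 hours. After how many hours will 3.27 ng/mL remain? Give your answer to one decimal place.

Fraction remaining = 3.27/39.2 ≈ 0.083418.
n = log₂(39.2/3.27) = ln(11.988)/ln 2 ≈ 3.5835 half-lives.
t = n × t½ = 3.5835 × 13.5 ≈ 48.377 hours.

48.4 hours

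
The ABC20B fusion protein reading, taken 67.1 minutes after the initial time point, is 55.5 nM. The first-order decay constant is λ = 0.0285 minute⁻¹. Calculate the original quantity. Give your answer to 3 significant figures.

t½ = ln 2 / λ = 0.69315 / 0.0285 ≈ 24.321 minutes.
Number of half-lives elapsed: n = 67.1/24.321 ≈ 2.7589.
A₀ = A × 2^n = 55.5 × 2^2.7589 = 55.5 × 6.769 ≈ 375.68 nM.

376 nM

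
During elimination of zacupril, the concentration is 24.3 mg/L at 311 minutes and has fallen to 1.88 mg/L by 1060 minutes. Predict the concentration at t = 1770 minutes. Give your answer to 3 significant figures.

0.166 mg/L

Over Δt = 1060 − 311 = 749 minutes, the level fell by a factor of 24.3/1.88 ≈ 12.926.
n = log₂(12.926) ≈ 3.6922 half-lives, so t½ = 749/3.6922 ≈ 202.86 minutes.
From t = 1060 to t = 1770: 1.88 × (1/2)^((1770−1060)/202.86) ≈ 0.16618 mg/L.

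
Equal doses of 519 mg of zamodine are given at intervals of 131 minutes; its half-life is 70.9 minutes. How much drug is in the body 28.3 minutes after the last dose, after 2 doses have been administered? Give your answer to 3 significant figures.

503 mg

The 2 doses were given 159.3, 28.3 minutes ago.
Total = 519·(1/2)^(159.3/70.9) + 519·(1/2)^(28.3/70.9)
      = 109.35 + 393.56 ≈ 502.91 mg.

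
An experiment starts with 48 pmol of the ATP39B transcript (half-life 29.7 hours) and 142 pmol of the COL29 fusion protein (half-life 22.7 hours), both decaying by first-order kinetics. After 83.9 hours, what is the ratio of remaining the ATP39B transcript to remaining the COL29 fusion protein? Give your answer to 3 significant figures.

0.618

ATP39B transcript: 48 × (1/2)^(83.9/29.7) = 48 × (1/2)^2.8249 ≈ 6.7742 pmol.
COL29 fusion protein: 142 × (1/2)^(83.9/22.7) = 142 × (1/2)^3.696 ≈ 10.956 pmol.
Ratio ≈ 6.7742 / 10.956 ≈ 0.61828.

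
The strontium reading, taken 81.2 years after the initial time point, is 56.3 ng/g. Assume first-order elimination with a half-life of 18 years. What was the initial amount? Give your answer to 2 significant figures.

Number of half-lives elapsed: n = 81.2/18 ≈ 4.5111.
A₀ = A × 2^n = 56.3 × 2^4.5111 = 56.3 × 22.802 ≈ 1283.8 ng/g.

1300 ng/g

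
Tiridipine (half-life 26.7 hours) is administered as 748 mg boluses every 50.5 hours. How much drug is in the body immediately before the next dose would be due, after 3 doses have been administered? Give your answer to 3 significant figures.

271 mg

The 3 doses were given 151.5, 101, 50.5 hours ago.
Total = 748·(1/2)^(151.5/26.7) + 748·(1/2)^(101/26.7) + 748·(1/2)^(50.5/26.7)
      = 14.649 + 54.347 + 201.62 ≈ 270.62 mg.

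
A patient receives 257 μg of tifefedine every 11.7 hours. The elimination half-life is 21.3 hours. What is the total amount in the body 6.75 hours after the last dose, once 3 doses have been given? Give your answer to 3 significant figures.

The 3 doses were given 30.15, 18.45, 6.75 hours ago.
Total = 257·(1/2)^(30.15/21.3) + 257·(1/2)^(18.45/21.3) + 257·(1/2)^(6.75/21.3)
      = 96.345 + 140.99 + 206.32 ≈ 443.65 μg.

444 μg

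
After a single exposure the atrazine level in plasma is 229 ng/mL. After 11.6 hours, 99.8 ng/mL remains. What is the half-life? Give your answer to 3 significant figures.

9.68 hours

A/A₀ = 99.8/229 ≈ 0.43581.
n = log₂(2.2946) ≈ 1.1982 half-lives elapsed in 11.6 hours.
t½ = 11.6/1.1982 ≈ 9.6809 hours.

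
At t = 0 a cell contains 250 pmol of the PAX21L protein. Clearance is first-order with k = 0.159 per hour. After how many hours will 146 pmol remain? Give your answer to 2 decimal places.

t½ = ln 2 / k = 0.69315 / 0.159 ≈ 4.3594 hours.
Fraction remaining = 146/250 ≈ 0.584.
n = log₂(250/146) = ln(1.7123)/ln 2 ≈ 0.77596 half-lives.
t = n × t½ = 0.77596 × 4.3594 ≈ 3.3827 hours.

3.38 hours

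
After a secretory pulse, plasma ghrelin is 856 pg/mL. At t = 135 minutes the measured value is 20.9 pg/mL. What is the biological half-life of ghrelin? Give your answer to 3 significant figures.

A/A₀ = 20.9/856 ≈ 0.024416.
n = log₂(40.957) ≈ 5.356 half-lives elapsed in 135 minutes.
t½ = 135/5.356 ≈ 25.205 minutes.

25.2 minutes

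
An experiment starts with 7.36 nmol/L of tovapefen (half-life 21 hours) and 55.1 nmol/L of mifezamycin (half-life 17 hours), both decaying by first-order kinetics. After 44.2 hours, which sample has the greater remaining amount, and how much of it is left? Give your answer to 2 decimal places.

tovapefen: 7.36 × (1/2)^2.1048 ≈ 1.7111 nmol/L.
mifezamycin: 55.1 × (1/2)^2.6 ≈ 9.0881 nmol/L.
Mifezamycin has more remaining, at ≈ 9.0881 nmol/L.

mifezamycin, 9.09 nmol/L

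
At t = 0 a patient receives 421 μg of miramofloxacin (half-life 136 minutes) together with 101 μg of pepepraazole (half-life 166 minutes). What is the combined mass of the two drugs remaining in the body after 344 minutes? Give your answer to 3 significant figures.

miramofloxacin: 421 × (1/2)^(344/136) = 421 × (1/2)^2.5294 ≈ 72.921 μg.
pepepraazole: 101 × (1/2)^(344/166) = 101 × (1/2)^2.0723 ≈ 24.016 μg.
Total = 72.921 + 24.016 ≈ 96.937 μg.

96.9 μg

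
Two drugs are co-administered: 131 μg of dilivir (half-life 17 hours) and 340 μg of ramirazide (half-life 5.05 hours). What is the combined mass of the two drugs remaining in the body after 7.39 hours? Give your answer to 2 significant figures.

220 μg

dilivir: 131 × (1/2)^(7.39/17) = 131 × (1/2)^0.43471 ≈ 96.92 μg.
ramirazide: 340 × (1/2)^(7.39/5.05) = 340 × (1/2)^1.4634 ≈ 123.3 μg.
Total = 96.92 + 123.3 ≈ 220.22 μg.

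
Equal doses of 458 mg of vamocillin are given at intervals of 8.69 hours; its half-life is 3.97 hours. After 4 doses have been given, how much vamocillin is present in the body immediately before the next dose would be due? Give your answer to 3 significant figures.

The 4 doses were given 34.76, 26.07, 17.38, 8.69 hours ago.
Total = 458·(1/2)^(34.76/3.97) + 458·(1/2)^(26.07/3.97) + 458·(1/2)^(17.38/3.97) + 458·(1/2)^(8.69/3.97)
      = 1.0596 + 4.8314 + 22.03 + 100.45 ≈ 128.37 mg.

128 mg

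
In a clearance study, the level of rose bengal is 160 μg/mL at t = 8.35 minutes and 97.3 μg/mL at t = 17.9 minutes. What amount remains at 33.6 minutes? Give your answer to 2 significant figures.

Over Δt = 17.9 − 8.35 = 9.55 minutes, the level fell by a factor of 160/97.3 ≈ 1.6444.
n = log₂(1.6444) ≈ 0.71756 half-lives, so t½ = 9.55/0.71756 ≈ 13.309 minutes.
From t = 17.9 to t = 33.6: 97.3 × (1/2)^((33.6−17.9)/13.309) ≈ 42.954 μg/mL.

43 μg/mL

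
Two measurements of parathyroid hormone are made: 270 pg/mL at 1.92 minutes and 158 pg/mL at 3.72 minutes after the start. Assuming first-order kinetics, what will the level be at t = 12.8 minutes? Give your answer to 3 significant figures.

Over Δt = 3.72 − 1.92 = 1.8 minutes, the level fell by a factor of 270/158 ≈ 1.7089.
n = log₂(1.7089) ≈ 0.77303 half-lives, so t½ = 1.8/0.77303 ≈ 2.3285 minutes.
From t = 3.72 to t = 12.8: 158 × (1/2)^((12.8−3.72)/2.3285) ≈ 10.587 pg/mL.

10.6 pg/mL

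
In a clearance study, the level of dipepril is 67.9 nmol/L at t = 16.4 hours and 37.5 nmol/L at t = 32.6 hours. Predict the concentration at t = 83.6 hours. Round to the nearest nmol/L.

Over Δt = 32.6 − 16.4 = 16.2 hours, the level fell by a factor of 67.9/37.5 ≈ 1.8107.
n = log₂(1.8107) ≈ 0.85652 half-lives, so t½ = 16.2/0.85652 ≈ 18.914 hours.
From t = 32.6 to t = 83.6: 37.5 × (1/2)^((83.6−32.6)/18.914) ≈ 5.7852 nmol/L.

6 nmol/L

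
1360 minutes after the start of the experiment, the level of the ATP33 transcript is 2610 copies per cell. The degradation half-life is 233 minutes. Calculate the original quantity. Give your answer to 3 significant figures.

149000 copies per cell

Number of half-lives elapsed: n = 1360/233 ≈ 5.8369.
A₀ = A × 2^n = 2610 × 2^5.8369 = 2610 × 57.159 ≈ 149190 copies per cell.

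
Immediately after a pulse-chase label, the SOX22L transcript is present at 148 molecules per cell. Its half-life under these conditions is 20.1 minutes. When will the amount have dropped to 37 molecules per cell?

40.2 minutes

37/148 = 1/4, so 2 half-lives have elapsed.
t = 2 × 20.1 = 40.2 minutes.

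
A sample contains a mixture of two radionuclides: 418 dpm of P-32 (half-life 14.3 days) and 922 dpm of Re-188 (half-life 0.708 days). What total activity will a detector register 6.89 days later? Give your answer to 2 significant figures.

P-32: 418 × (1/2)^(6.89/14.3) = 418 × (1/2)^0.48182 ≈ 299.32 dpm.
Re-188: 922 × (1/2)^(6.89/0.708) = 922 × (1/2)^9.7316 ≈ 1.0845 dpm.
Total = 299.32 + 1.0845 ≈ 300.4 dpm.

300 dpm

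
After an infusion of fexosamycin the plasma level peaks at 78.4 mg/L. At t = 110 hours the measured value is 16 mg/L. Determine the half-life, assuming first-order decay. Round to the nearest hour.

A/A₀ = 16/78.4 ≈ 0.20408.
n = log₂(4.9) ≈ 2.2928 half-lives elapsed in 110 hours.
t½ = 110/2.2928 ≈ 47.977 hours.

48 hours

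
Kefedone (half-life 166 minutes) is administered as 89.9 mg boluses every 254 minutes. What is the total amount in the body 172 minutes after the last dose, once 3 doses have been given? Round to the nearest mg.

The 3 doses were given 680, 426, 172 minutes ago.
Total = 89.9·(1/2)^(680/166) + 89.9·(1/2)^(426/166) + 89.9·(1/2)^(172/166)
      = 5.2556 + 15.179 + 43.838 ≈ 64.272 mg.

64 mg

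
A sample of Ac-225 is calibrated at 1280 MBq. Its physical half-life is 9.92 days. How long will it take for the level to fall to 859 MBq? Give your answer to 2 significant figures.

5.7 days

Fraction remaining = 859/1280 ≈ 0.67109.
n = log₂(1280/859) = ln(1.4901)/ln 2 ≈ 0.57541 half-lives.
t = n × t½ = 0.57541 × 9.92 ≈ 5.7081 days.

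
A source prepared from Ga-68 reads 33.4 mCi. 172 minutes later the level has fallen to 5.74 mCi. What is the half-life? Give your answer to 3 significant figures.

A/A₀ = 5.74/33.4 ≈ 0.17186.
n = log₂(5.8188) ≈ 2.5407 half-lives elapsed in 172 minutes.
t½ = 172/2.5407 ≈ 67.697 minutes.

67.7 minutes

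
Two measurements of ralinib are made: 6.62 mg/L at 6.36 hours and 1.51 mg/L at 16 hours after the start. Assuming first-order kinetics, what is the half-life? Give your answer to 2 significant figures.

Over Δt = 16 − 6.36 = 9.64 hours, the level fell by a factor of 6.62/1.51 ≈ 4.3841.
n = log₂(4.3841) ≈ 2.1323 half-lives, so t½ = 9.64/2.1323 ≈ 4.521 hours.

4.5 hours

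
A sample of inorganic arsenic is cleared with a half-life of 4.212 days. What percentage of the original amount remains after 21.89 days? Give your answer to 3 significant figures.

n = 21.89/4.212 ≈ 5.1971 half-lives.
Fraction remaining = (1/2)^5.1971 ≈ 0.02726, i.e. 2.726%.

2.73%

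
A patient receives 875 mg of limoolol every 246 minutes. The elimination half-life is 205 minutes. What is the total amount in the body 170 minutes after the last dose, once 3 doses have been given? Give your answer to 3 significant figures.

The 3 doses were given 662, 416, 170 minutes ago.
Total = 875·(1/2)^(662/205) + 875·(1/2)^(416/205) + 875·(1/2)^(170/205)
      = 93.304 + 214.36 + 492.46 ≈ 800.12 mg.

800 mg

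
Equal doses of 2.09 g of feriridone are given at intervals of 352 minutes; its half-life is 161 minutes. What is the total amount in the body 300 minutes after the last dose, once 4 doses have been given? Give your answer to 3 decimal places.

0.734 g

The 4 doses were given 1356, 1004, 652, 300 minutes ago.
Total = 2.09·(1/2)^(1356/161) + 2.09·(1/2)^(1004/161) + 2.09·(1/2)^(652/161) + 2.09·(1/2)^(300/161)
      = 0.006092 + 0.027728 + 0.1262 + 0.57441 ≈ 0.73443 g.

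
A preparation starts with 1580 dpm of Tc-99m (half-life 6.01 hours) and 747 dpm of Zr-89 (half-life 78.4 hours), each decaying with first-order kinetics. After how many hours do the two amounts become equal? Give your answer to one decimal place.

Set 1580·(1/2)^(t/6.01) = 747·(1/2)^(t/78.4).
Taking log₂: log₂(1580/747) = t·(1/6.01 − 1/78.4).
log₂(2.1151) = 1.0807; 1/6.01 − 1/78.4 = 0.15363.
t = 1.0807 / 0.15363 ≈ 7.0345 hours.

7.0 hours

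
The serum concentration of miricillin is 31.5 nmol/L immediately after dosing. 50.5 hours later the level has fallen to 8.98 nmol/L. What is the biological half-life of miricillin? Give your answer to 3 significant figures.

27.9 hours

A/A₀ = 8.98/31.5 ≈ 0.28508.
n = log₂(3.5078) ≈ 1.8106 half-lives elapsed in 50.5 hours.
t½ = 50.5/1.8106 ≈ 27.892 hours.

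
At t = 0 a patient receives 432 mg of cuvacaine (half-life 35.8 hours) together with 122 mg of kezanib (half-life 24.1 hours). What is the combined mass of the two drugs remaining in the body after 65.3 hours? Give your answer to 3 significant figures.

141 mg

cuvacaine: 432 × (1/2)^(65.3/35.8) = 432 × (1/2)^1.824 ≈ 122.01 mg.
kezanib: 122 × (1/2)^(65.3/24.1) = 122 × (1/2)^2.7095 ≈ 18.651 mg.
Total = 122.01 + 18.651 ≈ 140.66 mg.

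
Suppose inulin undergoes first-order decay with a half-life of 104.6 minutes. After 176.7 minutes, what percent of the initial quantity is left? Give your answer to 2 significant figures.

n = 176.7/104.6 ≈ 1.6893 half-lives.
Fraction remaining = (1/2)^1.6893 ≈ 0.31008, i.e. 31.008%.

31%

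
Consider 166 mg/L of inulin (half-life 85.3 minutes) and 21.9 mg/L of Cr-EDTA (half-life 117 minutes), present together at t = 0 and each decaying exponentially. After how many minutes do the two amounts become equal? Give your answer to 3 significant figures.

Set 166·(1/2)^(t/85.3) = 21.9·(1/2)^(t/117).
Taking log₂: log₂(166/21.9) = t·(1/85.3 − 1/117).
log₂(7.5799) = 2.9222; 1/85.3 − 1/117 = 0.0031763.
t = 2.9222 / 0.0031763 ≈ 919.99 minutes.

920 minutes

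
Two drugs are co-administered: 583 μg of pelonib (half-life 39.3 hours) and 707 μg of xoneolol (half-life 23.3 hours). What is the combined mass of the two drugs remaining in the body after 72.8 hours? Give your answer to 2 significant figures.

pelonib: 583 × (1/2)^(72.8/39.3) = 583 × (1/2)^1.8524 ≈ 161.45 μg.
xoneolol: 707 × (1/2)^(72.8/23.3) = 707 × (1/2)^3.1245 ≈ 81.07 μg.
Total = 161.45 + 81.07 ≈ 242.52 μg.

240 μg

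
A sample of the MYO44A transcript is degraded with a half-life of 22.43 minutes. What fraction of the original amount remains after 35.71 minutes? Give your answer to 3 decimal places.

n = 35.71/22.43 ≈ 1.5921 half-lives.
Fraction remaining = (1/2)^1.5921 ≈ 0.3317.

0.332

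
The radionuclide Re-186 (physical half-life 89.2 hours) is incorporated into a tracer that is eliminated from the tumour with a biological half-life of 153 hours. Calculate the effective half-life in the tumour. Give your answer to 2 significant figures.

56 hours

1/t_eff = 1/t_phys + 1/t_biol = 1/89.2 + 1/153 = 0.017747 per hour.
t_eff = 89.2 × 153 / (89.2 + 153) ≈ 56.348 hours.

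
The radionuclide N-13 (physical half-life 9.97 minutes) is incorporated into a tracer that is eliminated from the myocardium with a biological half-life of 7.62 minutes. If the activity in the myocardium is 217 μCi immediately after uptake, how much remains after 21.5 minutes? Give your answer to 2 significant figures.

1/t_eff = 1/t_phys + 1/t_biol = 1/9.97 + 1/7.62 = 0.23153 per minute.
t_eff = 9.97 × 7.62 / (9.97 + 7.62) ≈ 4.319 minutes.
Remaining = 217 × (1/2)^(21.5/4.319) = 217 × (1/2)^4.978 ≈ 6.8855 μCi.

6.9 μCi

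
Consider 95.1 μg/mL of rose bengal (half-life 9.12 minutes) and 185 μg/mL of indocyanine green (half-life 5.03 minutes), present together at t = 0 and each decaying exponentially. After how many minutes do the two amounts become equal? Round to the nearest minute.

Set 95.1·(1/2)^(t/9.12) = 185·(1/2)^(t/5.03).
Taking log₂: log₂(95.1/185) = t·(1/9.12 − 1/5.03).
log₂(0.51405) = -0.96001; 1/9.12 − 1/5.03 = -0.089158.
t = -0.96001 / -0.089158 ≈ 10.767 minutes.

11 minutes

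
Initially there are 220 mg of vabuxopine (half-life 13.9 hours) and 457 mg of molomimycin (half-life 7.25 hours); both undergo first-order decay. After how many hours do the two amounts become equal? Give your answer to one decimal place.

Set 220·(1/2)^(t/13.9) = 457·(1/2)^(t/7.25).
Taking log₂: log₂(220/457) = t·(1/13.9 − 1/7.25).
log₂(0.4814) = -1.0547; 1/13.9 − 1/7.25 = -0.065989.
t = -1.0547 / -0.065989 ≈ 15.983 hours.

16.0 hours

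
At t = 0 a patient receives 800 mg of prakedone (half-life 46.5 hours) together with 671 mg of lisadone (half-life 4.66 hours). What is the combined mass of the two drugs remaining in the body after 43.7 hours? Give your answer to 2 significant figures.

420 mg

prakedone: 800 × (1/2)^(43.7/46.5) = 800 × (1/2)^0.93978 ≈ 417.05 mg.
lisadone: 671 × (1/2)^(43.7/4.66) = 671 × (1/2)^9.3777 ≈ 1.0087 mg.
Total = 417.05 + 1.0087 ≈ 418.06 mg.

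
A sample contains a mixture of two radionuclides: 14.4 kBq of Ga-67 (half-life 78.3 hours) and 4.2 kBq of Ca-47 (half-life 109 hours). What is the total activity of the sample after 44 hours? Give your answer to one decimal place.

Ga-67: 14.4 × (1/2)^(44/78.3) = 14.4 × (1/2)^0.56194 ≈ 9.7544 kBq.
Ca-47: 4.2 × (1/2)^(44/109) = 4.2 × (1/2)^0.40367 ≈ 3.1749 kBq.
Total = 9.7544 + 3.1749 ≈ 12.929 kBq.

12.9 kBq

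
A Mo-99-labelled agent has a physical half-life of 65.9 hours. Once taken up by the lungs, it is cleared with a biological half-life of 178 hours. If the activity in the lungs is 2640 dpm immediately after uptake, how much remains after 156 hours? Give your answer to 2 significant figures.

280 dpm

1/t_eff = 1/t_phys + 1/t_biol = 1/65.9 + 1/178 = 0.020792 per hour.
t_eff = 65.9 × 178 / (65.9 + 178) ≈ 48.094 hours.
Remaining = 2640 × (1/2)^(156/48.094) = 2640 × (1/2)^3.2436 ≈ 278.72 dpm.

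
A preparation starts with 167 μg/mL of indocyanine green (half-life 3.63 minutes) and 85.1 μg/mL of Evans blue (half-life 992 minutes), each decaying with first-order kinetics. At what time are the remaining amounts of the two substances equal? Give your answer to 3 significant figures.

Set 167·(1/2)^(t/3.63) = 85.1·(1/2)^(t/992).
Taking log₂: log₂(167/85.1) = t·(1/3.63 − 1/992).
log₂(1.9624) = 0.97262; 1/3.63 − 1/992 = 0.27447.
t = 0.97262 / 0.27447 ≈ 3.5436 minutes.

3.54 minutes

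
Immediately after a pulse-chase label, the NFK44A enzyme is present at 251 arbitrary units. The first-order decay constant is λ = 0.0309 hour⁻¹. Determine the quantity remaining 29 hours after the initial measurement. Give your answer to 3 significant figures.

t½ = ln 2 / λ = 0.69315 / 0.0309 ≈ 22.432 hours.
Number of half-lives: n = 29/22.432 ≈ 1.2928.
Remaining = 251 × (1/2)^1.2928 = 251 × 0.40816 ≈ 102.45 arbitrary units.

102 arbitrary units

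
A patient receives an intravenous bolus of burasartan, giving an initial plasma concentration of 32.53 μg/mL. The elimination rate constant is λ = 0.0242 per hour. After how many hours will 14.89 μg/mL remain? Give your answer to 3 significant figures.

32.3 hours

t½ = ln 2 / λ = 0.69315 / 0.0242 ≈ 28.642 hours.
Fraction remaining = 14.89/32.53 ≈ 0.45773.
n = log₂(32.53/14.89) = ln(2.1847)/ln 2 ≈ 1.1274 half-lives.
t = n × t½ = 1.1274 × 28.642 ≈ 32.292 hours.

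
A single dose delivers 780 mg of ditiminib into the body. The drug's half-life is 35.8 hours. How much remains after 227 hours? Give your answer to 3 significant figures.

Number of half-lives: n = 227/35.8 ≈ 6.3408.
Remaining = 780 × (1/2)^6.3408 = 780 × 0.012338 ≈ 9.6234 mg.

9.62 mg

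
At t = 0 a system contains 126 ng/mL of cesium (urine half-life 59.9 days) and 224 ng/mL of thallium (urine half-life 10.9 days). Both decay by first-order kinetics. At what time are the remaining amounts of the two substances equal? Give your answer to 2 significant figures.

11 days

Set 126·(1/2)^(t/59.9) = 224·(1/2)^(t/10.9).
Taking log₂: log₂(126/224) = t·(1/59.9 − 1/10.9).
log₂(0.5625) = -0.83007; 1/59.9 − 1/10.9 = -0.075049.
t = -0.83007 / -0.075049 ≈ 11.06 days.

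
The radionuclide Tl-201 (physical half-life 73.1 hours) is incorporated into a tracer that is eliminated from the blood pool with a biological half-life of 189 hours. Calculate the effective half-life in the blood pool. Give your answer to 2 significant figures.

1/t_eff = 1/t_phys + 1/t_biol = 1/73.1 + 1/189 = 0.018971 per hour.
t_eff = 73.1 × 189 / (73.1 + 189) ≈ 52.712 hours.

53 hours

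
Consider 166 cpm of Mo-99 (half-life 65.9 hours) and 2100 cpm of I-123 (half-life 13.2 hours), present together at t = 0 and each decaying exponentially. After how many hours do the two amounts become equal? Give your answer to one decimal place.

Set 166·(1/2)^(t/65.9) = 2100·(1/2)^(t/13.2).
Taking log₂: log₂(166/2100) = t·(1/65.9 − 1/13.2).
log₂(0.079048) = -3.6611; 1/65.9 − 1/13.2 = -0.060583.
t = -3.6611 / -0.060583 ≈ 60.432 hours.

60.4 hours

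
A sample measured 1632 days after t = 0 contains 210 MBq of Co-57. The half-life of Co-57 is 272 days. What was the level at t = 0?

13440 MBq

Number of half-lives elapsed: n = 1632/272 ≈ 6.
A₀ = A × 2^n = 210 × 2^6 = 210 × 64 ≈ 13440 MBq.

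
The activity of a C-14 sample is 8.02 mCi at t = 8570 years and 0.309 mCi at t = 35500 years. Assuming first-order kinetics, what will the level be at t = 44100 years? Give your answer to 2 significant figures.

0.11 mCi

Over Δt = 35500 − 8570 = 26930 years, the level fell by a factor of 8.02/0.309 ≈ 25.955.
n = log₂(25.955) ≈ 4.6979 half-lives, so t½ = 26930/4.6979 ≈ 5732.3 years.
From t = 35500 to t = 44100: 0.309 × (1/2)^((44100−35500)/5732.3) ≈ 0.10923 mCi.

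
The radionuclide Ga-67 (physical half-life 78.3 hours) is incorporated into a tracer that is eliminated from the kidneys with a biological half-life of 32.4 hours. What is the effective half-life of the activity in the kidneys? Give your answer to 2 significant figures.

23 hours

1/t_eff = 1/t_phys + 1/t_biol = 1/78.3 + 1/32.4 = 0.043636 per hour.
t_eff = 78.3 × 32.4 / (78.3 + 32.4) ≈ 22.917 hours.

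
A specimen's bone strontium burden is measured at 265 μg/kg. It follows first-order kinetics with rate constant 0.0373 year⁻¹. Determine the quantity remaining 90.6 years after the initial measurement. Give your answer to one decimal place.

t½ = ln 2 / λ = 0.69315 / 0.0373 ≈ 18.583 years.
Number of half-lives: n = 90.6/18.583 ≈ 4.8754.
Remaining = 265 × (1/2)^4.8754 = 265 × 0.034069 ≈ 9.0282 μg/kg.

9.0 μg/kg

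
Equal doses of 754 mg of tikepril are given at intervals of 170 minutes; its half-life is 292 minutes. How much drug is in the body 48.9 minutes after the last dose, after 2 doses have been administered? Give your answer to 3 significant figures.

1120 mg

The 2 doses were given 218.9, 48.9 minutes ago.
Total = 754·(1/2)^(218.9/292) + 754·(1/2)^(48.9/292)
      = 448.44 + 671.37 ≈ 1119.8 mg.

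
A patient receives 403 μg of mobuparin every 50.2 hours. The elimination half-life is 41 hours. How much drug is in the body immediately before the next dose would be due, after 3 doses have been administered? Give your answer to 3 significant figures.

The 3 doses were given 150.6, 100.4, 50.2 hours ago.
Total = 403·(1/2)^(150.6/41) + 403·(1/2)^(100.4/41) + 403·(1/2)^(50.2/41)
      = 31.592 + 73.816 + 172.48 ≈ 277.88 μg.

278 μg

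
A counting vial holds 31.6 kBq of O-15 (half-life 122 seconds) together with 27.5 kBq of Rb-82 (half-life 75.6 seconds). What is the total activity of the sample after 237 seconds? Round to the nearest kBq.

11 kBq

O-15: 31.6 × (1/2)^(237/122) = 31.6 × (1/2)^1.9426 ≈ 8.2205 kBq.
Rb-82: 27.5 × (1/2)^(237/75.6) = 27.5 × (1/2)^3.1349 ≈ 3.1306 kBq.
Total = 8.2205 + 3.1306 ≈ 11.351 kBq.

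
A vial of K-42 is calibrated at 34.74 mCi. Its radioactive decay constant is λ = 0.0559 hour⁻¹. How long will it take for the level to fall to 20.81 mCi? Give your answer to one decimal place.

9.2 hours

t½ = ln 2 / λ = 0.69315 / 0.0559 ≈ 12.4 hours.
Fraction remaining = 20.81/34.74 ≈ 0.59902.
n = log₂(34.74/20.81) = ln(1.6694)/ln 2 ≈ 0.73932 half-lives.
t = n × t½ = 0.73932 × 12.4 ≈ 9.1674 hours.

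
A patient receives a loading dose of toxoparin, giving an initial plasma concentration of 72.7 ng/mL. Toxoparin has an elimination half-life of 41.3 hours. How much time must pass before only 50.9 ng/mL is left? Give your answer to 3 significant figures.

Fraction remaining = 50.9/72.7 ≈ 0.70014.
n = log₂(72.7/50.9) = ln(1.4283)/ln 2 ≈ 0.51429 half-lives.
t = n × t½ = 0.51429 × 41.3 ≈ 21.24 hours.

21.2 hours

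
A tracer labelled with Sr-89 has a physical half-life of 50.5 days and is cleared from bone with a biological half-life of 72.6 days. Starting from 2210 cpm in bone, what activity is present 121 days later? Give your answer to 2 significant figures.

1/t_eff = 1/t_phys + 1/t_biol = 1/50.5 + 1/72.6 = 0.033576 per day.
t_eff = 50.5 × 72.6 / (50.5 + 72.6) ≈ 29.783 days.
Remaining = 2210 × (1/2)^(121/29.783) = 2210 × (1/2)^4.0627 ≈ 132.25 cpm.

130 cpm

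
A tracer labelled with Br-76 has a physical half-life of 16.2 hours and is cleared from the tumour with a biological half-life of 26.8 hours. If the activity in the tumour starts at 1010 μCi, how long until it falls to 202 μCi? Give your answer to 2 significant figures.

23 hours

1/t_eff = 1/t_phys + 1/t_biol = 1/16.2 + 1/26.8 = 0.099042 per hour.
t_eff = 16.2 × 26.8 / (16.2 + 26.8) ≈ 10.097 hours.
n = log₂(1010/202) ≈ 2.3219; t = 2.3219 × 10.097 ≈ 23.444 hours.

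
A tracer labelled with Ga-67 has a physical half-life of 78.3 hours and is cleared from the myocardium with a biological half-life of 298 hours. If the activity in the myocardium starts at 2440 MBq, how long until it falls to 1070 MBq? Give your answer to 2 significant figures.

74 hours

1/t_eff = 1/t_phys + 1/t_biol = 1/78.3 + 1/298 = 0.016127 per hour.
t_eff = 78.3 × 298 / (78.3 + 298) ≈ 62.007 hours.
n = log₂(2440/1070) ≈ 1.1893; t = 1.1893 × 62.007 ≈ 73.744 hours.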